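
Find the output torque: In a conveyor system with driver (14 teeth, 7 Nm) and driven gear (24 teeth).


Given: N1 = 14, N2 = 24, T1 = 7 Nm
Using T2/T1 = N2/N1
T2 = T1 * N2 / N1
T2 = 7 * 24 / 14
T2 = 168 / 14
T2 = 12 Nm

12 Nm


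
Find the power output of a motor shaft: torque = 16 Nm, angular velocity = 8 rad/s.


Given: tau = 16 Nm, omega = 8 rad/s
Using P = tau * omega
P = 16 * 8
P = 128 W

128 W


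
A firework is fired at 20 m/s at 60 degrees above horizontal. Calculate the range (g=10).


Given: v0 = 20 m/s, theta = 60 deg, g = 10 m/s^2
sin(2*60) = sin(120) = sqrt(3)/2
Using R = v0^2 * sin(2*theta) / g
R = 20^2 * (sqrt(3)/2) / 10
R = 400 * sqrt(3) / 20
R = 20*sqrt(3) m

20*sqrt(3) m


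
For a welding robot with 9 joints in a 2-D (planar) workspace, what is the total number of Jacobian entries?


Given: task space dimension = 2, joints = 9
Jacobian is a 2 x 9 matrix
Total entries = rows * columns
Total = 2 * 9
Total = 18

18


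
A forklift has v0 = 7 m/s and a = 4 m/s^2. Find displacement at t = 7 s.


Given: v0 = 7 m/s, a = 4 m/s^2, t = 7 s
Using s = v0*t + (1/2)*a*t^2
s = 7*7 + (1/2)*4*7^2
s = 49 + (1/2)*196
s = 49 + 98
s = 147

147 m


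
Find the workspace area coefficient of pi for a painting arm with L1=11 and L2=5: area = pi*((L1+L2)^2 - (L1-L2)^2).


Given: L1 = 11, L2 = 5
(L1+L2)^2 = (16)^2 = 256
(L1-L2)^2 = (6)^2 = 36
Difference = 256 - 36 = 220
This equals 4*L1*L2 = 4*11*5 = 220
Workspace area = 220*pi

220


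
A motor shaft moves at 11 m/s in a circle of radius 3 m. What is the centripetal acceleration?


Given: v = 11 m/s, r = 3 m
Using a_c = v^2 / r
a_c = 11^2 / 3
a_c = 121 / 3
a_c = 121/3 m/s^2

121/3 m/s^2


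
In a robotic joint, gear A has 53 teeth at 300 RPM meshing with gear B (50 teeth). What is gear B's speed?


Given: N1 = 53 teeth, w1 = 300 RPM, N2 = 50 teeth
Using N1*w1 = N2*w2
w2 = N1*w1 / N2
w2 = 53*300 / 50
w2 = 15900 / 50
w2 = 318 RPM

318 RPM


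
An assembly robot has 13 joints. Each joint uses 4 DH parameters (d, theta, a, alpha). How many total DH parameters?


Given: 13 joints, 4 DH parameters per joint (d, theta, a, alpha)
Total DH parameters = number_of_joints * 4
Total = 13 * 4
Total = 52

52


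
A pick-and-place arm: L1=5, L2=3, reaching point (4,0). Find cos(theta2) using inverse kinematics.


Given: L1 = 5, L2 = 3, target (x, y) = (4, 0)
Using cos(theta2) = (x^2 + y^2 - L1^2 - L2^2) / (2*L1*L2)
x^2 + y^2 = 4^2 + 0 = 16
L1^2 + L2^2 = 25 + 9 = 34
Numerator = 16 - 34 = -18
Denominator = 2*5*3 = 30
cos(theta2) = -18/30 = -3/5

-3/5


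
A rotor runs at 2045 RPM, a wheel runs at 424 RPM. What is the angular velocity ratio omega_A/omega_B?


Given: RPM_A = 2045, RPM_B = 424
omega = 2*pi*RPM/60, so omega_A/omega_B = RPM_A / RPM_B
omega_A/omega_B = 2045 / 424
omega_A/omega_B = 2045/424

2045/424


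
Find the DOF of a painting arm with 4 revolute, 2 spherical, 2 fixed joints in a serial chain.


Given: serial robot with 4 revolute, 2 spherical, 2 fixed joints
DOF contribution per joint type: revolute=1, prismatic=1, spherical=3, fixed=0
DOF = 4*1 + 2*3 + 2*0
DOF = 10

10


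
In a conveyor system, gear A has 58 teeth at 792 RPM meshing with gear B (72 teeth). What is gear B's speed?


Given: N1 = 58 teeth, w1 = 792 RPM, N2 = 72 teeth
Using N1*w1 = N2*w2
w2 = N1*w1 / N2
w2 = 58*792 / 72
w2 = 45936 / 72
w2 = 638 RPM

638 RPM


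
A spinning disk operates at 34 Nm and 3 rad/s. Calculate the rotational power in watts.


Given: tau = 34 Nm, omega = 3 rad/s
Using P = tau * omega
P = 34 * 3
P = 102 W

102 W


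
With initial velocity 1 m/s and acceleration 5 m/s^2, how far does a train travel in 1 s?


Given: v0 = 1 m/s, a = 5 m/s^2, t = 1 s
Using s = v0*t + (1/2)*a*t^2
s = 1*1 + (1/2)*5*1^2
s = 1 + (1/2)*5
s = 1 + 5/2
s = 7/2

7/2 m


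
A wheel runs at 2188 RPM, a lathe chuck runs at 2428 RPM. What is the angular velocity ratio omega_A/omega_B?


Given: RPM_A = 2188, RPM_B = 2428
omega = 2*pi*RPM/60, so omega_A/omega_B = RPM_A / RPM_B
omega_A/omega_B = 2188 / 2428
omega_A/omega_B = 547/607

547/607


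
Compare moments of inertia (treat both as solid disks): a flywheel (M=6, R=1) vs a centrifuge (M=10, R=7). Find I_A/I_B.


Given: M1=6 kg, R1=1 m, M2=10 kg, R2=7 m
For a disk: I = (1/2)*M*R^2, so I_A/I_B = (M1*R1^2)/(M2*R2^2)
M1*R1^2 = 6*1 = 6
M2*R2^2 = 10*49 = 490
I_A/I_B = 6/490 = 3/245

3/245


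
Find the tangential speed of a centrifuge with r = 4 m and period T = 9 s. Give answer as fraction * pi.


Given: radius r = 4 m, period T = 9 s
Using v = 2*pi*r / T
v = 2*pi*4 / 9
v = 8*pi / 9
v = 8/9*pi m/s

8/9*pi m/s


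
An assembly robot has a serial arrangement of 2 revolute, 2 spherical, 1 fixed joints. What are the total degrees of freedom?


Given: serial robot with 2 revolute, 2 spherical, 1 fixed joints
DOF contribution per joint type: revolute=1, prismatic=1, spherical=3, fixed=0
DOF = 2*1 + 2*3 + 1*0
DOF = 8

8


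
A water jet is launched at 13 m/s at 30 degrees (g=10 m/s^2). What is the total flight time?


Given: v0 = 13 m/s, theta = 30 deg, g = 10 m/s^2
sin(30) = 1/2
Using T = 2*v0*sin(theta) / g
T = 2*13*1/2 / 10
T = 13 / 10
T = 13/10 s

13/10 s


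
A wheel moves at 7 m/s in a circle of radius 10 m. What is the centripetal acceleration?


Given: v = 7 m/s, r = 10 m
Using a_c = v^2 / r
a_c = 7^2 / 10
a_c = 49 / 10
a_c = 49/10 m/s^2

49/10 m/s^2


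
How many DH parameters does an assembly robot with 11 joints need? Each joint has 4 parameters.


Given: 11 joints, 4 DH parameters per joint (d, theta, a, alpha)
Total DH parameters = number_of_joints * 4
Total = 11 * 4
Total = 44

44


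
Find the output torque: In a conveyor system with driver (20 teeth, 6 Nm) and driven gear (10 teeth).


Given: N1 = 20, N2 = 10, T1 = 6 Nm
Using T2/T1 = N2/N1
T2 = T1 * N2 / N1
T2 = 6 * 10 / 20
T2 = 60 / 20
T2 = 3 Nm

3 Nm


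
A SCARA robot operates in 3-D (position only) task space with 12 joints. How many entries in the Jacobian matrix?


Given: task space dimension = 3, joints = 12
Jacobian is a 3 x 12 matrix
Total entries = rows * columns
Total = 3 * 12
Total = 36

36


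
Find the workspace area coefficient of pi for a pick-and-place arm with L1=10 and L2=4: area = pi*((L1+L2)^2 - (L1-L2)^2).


Given: L1 = 10, L2 = 4
(L1+L2)^2 = (14)^2 = 196
(L1-L2)^2 = (6)^2 = 36
Difference = 196 - 36 = 160
This equals 4*L1*L2 = 4*10*4 = 160
Workspace area = 160*pi

160


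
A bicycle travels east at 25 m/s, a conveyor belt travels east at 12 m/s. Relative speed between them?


Given: v_A = 25 m/s east, v_B = 12 m/s east
Both move in the same direction; relative speed = |v_A - v_B|
|25 - 12| = |13|
= 13 m/s

13 m/s


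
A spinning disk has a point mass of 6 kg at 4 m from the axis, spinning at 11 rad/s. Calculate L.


Given: m = 6 kg, r = 4 m, omega = 11 rad/s
For a point mass: I = m*r^2
I = 6*4^2 = 6*16 = 96
L = I*omega = 96*11
L = 1056 kg*m^2/s

1056 kg*m^2/s


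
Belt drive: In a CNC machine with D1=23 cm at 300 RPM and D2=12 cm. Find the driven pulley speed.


Given: D1 = 23 cm, w1 = 300 RPM, D2 = 12 cm
Using D1*w1 = D2*w2
w2 = D1*w1 / D2
w2 = 23*300 / 12
w2 = 6900 / 12
w2 = 575 RPM

575 RPM


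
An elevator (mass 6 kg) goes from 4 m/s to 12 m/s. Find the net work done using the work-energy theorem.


Given: m = 6 kg, v0 = 4 m/s, v = 12 m/s
Using W = (1/2)*m*(v^2 - v0^2)
v^2 = 12^2 = 144
v0^2 = 4^2 = 16
v^2 - v0^2 = 144 - 16 = 128
W = (1/2)*6*128 = 384 J

384 J


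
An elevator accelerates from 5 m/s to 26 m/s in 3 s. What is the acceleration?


Given: initial velocity v0 = 5 m/s, final velocity v = 26 m/s, time t = 3 s
Using a = (v - v0) / t
a = (26 - 5) / 3
a = 21 / 3
a = 7 m/s^2

7 m/s^2


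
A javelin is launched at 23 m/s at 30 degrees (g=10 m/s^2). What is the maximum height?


Given: v0 = 23 m/s, theta = 30 deg, g = 10 m/s^2
sin^2(30) = 1/4
Using H = v0^2 * sin^2(theta) / (2*g)
H = 23^2 * 1/4 / (2*10)
H = 529 * 1/4 / 20
H = 529/4 / 20
H = 529/80 m

529/80 m


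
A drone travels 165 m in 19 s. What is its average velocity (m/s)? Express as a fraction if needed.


Given: distance d = 165 m, time t = 19 s
Using v = d / t
v = 165 / 19
v = 165/19 m/s

165/19 m/s


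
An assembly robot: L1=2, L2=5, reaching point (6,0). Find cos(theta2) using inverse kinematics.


Given: L1 = 2, L2 = 5, target (x, y) = (6, 0)
Using cos(theta2) = (x^2 + y^2 - L1^2 - L2^2) / (2*L1*L2)
x^2 + y^2 = 6^2 + 0 = 36
L1^2 + L2^2 = 4 + 25 = 29
Numerator = 36 - 29 = 7
Denominator = 2*2*5 = 20
cos(theta2) = 7/20 = 7/20

7/20


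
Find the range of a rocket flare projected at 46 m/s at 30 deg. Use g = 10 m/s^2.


Given: v0 = 46 m/s, theta = 30 deg, g = 10 m/s^2
sin(2*30) = sin(60) = sqrt(3)/2
Using R = v0^2 * sin(2*theta) / g
R = 46^2 * (sqrt(3)/2) / 10
R = 2116 * sqrt(3) / 20
R = 529/5*sqrt(3) m

529/5*sqrt(3) m


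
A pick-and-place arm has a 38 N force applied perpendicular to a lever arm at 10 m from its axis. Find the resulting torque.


Given: F = 38 N, r = 10 m, angle = 90 deg (perpendicular)
Using tau = F * r * sin(90)
sin(90) = 1
tau = 38 * 10 * 1
tau = 380 Nm

380 Nm


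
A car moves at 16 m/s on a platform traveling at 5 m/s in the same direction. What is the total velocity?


Given: object velocity = 16 m/s, platform velocity = 5 m/s (same direction)
Using classical velocity addition: v_total = v_object + v_platform
v_total = 16 + 5
v_total = 21 m/s

21 m/s


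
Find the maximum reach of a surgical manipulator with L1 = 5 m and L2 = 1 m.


Given: L1 = 5 m, L2 = 1 m
For a 2-link planar arm, max reach = L1 + L2 (fully extended)
Max reach = 5 + 1
Max reach = 6 m

6 m


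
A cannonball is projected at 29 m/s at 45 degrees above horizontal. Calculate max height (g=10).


Given: v0 = 29 m/s, theta = 45 deg, g = 10 m/s^2
sin^2(45) = 1/2
Using H = v0^2 * sin^2(theta) / (2*g)
H = 29^2 * 1/2 / (2*10)
H = 841 * 1/2 / 20
H = 841/2 / 20
H = 841/40 m

841/40 m


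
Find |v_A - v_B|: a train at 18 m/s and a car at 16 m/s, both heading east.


Given: v_A = 18 m/s east, v_B = 16 m/s east
Both move in the same direction; relative speed = |v_A - v_B|
|18 - 16| = |2|
= 2 m/s

2 m/s


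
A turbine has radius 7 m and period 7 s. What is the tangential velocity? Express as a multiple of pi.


Given: radius r = 7 m, period T = 7 s
Using v = 2*pi*r / T
v = 2*pi*7 / 7
v = 14*pi / 7
v = 2*pi m/s

2*pi m/s


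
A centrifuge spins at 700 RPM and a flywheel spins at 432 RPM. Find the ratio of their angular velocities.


Given: RPM_A = 700, RPM_B = 432
omega = 2*pi*RPM/60, so omega_A/omega_B = RPM_A / RPM_B
omega_A/omega_B = 700 / 432
omega_A/omega_B = 175/108

175/108


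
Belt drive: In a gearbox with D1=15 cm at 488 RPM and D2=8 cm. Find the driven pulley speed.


Given: D1 = 15 cm, w1 = 488 RPM, D2 = 8 cm
Using D1*w1 = D2*w2
w2 = D1*w1 / D2
w2 = 15*488 / 8
w2 = 7320 / 8
w2 = 915 RPM

915 RPM


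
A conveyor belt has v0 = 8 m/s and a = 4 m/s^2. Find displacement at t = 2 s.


Given: v0 = 8 m/s, a = 4 m/s^2, t = 2 s
Using s = v0*t + (1/2)*a*t^2
s = 8*2 + (1/2)*4*2^2
s = 16 + (1/2)*16
s = 16 + 8
s = 24

24 m


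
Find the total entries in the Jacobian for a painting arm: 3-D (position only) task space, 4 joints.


Given: task space dimension = 3, joints = 4
Jacobian is a 3 x 4 matrix
Total entries = rows * columns
Total = 3 * 4
Total = 12

12


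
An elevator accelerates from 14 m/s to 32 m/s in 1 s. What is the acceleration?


Given: initial velocity v0 = 14 m/s, final velocity v = 32 m/s, time t = 1 s
Using a = (v - v0) / t
a = (32 - 14) / 1
a = 18 / 1
a = 18 m/s^2

18 m/s^2


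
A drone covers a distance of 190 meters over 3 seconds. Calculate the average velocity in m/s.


Given: distance d = 190 m, time t = 3 s
Using v = d / t
v = 190 / 3
v = 190/3 m/s

190/3 m/s


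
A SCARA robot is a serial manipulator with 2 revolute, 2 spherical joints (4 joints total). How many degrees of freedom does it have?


Given: serial robot with 2 revolute, 2 spherical joints
DOF contribution per joint type: revolute=1, prismatic=1, spherical=3, fixed=0
DOF = 2*1 + 2*3
DOF = 8

8


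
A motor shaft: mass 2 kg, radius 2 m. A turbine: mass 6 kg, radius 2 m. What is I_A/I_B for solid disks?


Given: M1=2 kg, R1=2 m, M2=6 kg, R2=2 m
For a disk: I = (1/2)*M*R^2, so I_A/I_B = (M1*R1^2)/(M2*R2^2)
M1*R1^2 = 2*4 = 8
M2*R2^2 = 6*4 = 24
I_A/I_B = 8/24 = 1/3

1/3


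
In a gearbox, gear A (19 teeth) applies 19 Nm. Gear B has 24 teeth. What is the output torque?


Given: N1 = 19, N2 = 24, T1 = 19 Nm
Using T2/T1 = N2/N1
T2 = T1 * N2 / N1
T2 = 19 * 24 / 19
T2 = 456 / 19
T2 = 24 Nm

24 Nm


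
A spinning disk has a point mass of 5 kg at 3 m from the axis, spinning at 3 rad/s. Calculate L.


Given: m = 5 kg, r = 3 m, omega = 3 rad/s
For a point mass: I = m*r^2
I = 5*3^2 = 5*9 = 45
L = I*omega = 45*3
L = 135 kg*m^2/s

135 kg*m^2/s


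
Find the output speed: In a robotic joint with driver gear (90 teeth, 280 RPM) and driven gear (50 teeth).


Given: N1 = 90 teeth, w1 = 280 RPM, N2 = 50 teeth
Using N1*w1 = N2*w2
w2 = N1*w1 / N2
w2 = 90*280 / 50
w2 = 25200 / 50
w2 = 504 RPM

504 RPM


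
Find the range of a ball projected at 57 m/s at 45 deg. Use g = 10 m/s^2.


Given: v0 = 57 m/s, theta = 45 deg, g = 10 m/s^2
sin(2*45) = sin(90) = 1
Using R = v0^2 * sin(2*theta) / g
R = 57^2 * 1 / 10
R = 3249 / 10
R = 3249/10 m

3249/10 m


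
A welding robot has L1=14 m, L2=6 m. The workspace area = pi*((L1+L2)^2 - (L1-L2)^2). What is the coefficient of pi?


Given: L1 = 14, L2 = 6
(L1+L2)^2 = (20)^2 = 400
(L1-L2)^2 = (8)^2 = 64
Difference = 400 - 64 = 336
This equals 4*L1*L2 = 4*14*6 = 336
Workspace area = 336*pi

336


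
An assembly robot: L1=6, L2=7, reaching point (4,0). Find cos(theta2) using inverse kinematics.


Given: L1 = 6, L2 = 7, target (x, y) = (4, 0)
Using cos(theta2) = (x^2 + y^2 - L1^2 - L2^2) / (2*L1*L2)
x^2 + y^2 = 4^2 + 0 = 16
L1^2 + L2^2 = 36 + 49 = 85
Numerator = 16 - 85 = -69
Denominator = 2*6*7 = 84
cos(theta2) = -69/84 = -23/28

-23/28


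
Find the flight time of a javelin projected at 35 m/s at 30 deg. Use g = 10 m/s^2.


Given: v0 = 35 m/s, theta = 30 deg, g = 10 m/s^2
sin(30) = 1/2
Using T = 2*v0*sin(theta) / g
T = 2*35*1/2 / 10
T = 35 / 10
T = 7/2 s

7/2 s


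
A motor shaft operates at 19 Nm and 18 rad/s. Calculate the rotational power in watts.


Given: tau = 19 Nm, omega = 18 rad/s
Using P = tau * omega
P = 19 * 18
P = 342 W

342 W


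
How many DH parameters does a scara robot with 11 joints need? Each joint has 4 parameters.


Given: 11 joints, 4 DH parameters per joint (d, theta, a, alpha)
Total DH parameters = number_of_joints * 4
Total = 11 * 4
Total = 44

44


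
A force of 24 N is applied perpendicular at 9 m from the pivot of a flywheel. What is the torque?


Given: F = 24 N, r = 9 m, angle = 90 deg (perpendicular)
Using tau = F * r * sin(90)
sin(90) = 1
tau = 24 * 9 * 1
tau = 216 Nm

216 Nm


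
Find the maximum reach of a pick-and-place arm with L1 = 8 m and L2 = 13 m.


Given: L1 = 8 m, L2 = 13 m
For a 2-link planar arm, max reach = L1 + L2 (fully extended)
Max reach = 8 + 13
Max reach = 21 m

21 m


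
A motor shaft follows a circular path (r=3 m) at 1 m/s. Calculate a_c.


Given: v = 1 m/s, r = 3 m
Using a_c = v^2 / r
a_c = 1^2 / 3
a_c = 1 / 3
a_c = 1/3 m/s^2

1/3 m/s^2


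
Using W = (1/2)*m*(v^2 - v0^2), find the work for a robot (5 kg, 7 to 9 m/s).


Given: m = 5 kg, v0 = 7 m/s, v = 9 m/s
Using W = (1/2)*m*(v^2 - v0^2)
v^2 = 9^2 = 81
v0^2 = 7^2 = 49
v^2 - v0^2 = 81 - 49 = 32
W = (1/2)*5*32 = 80 J

80 J


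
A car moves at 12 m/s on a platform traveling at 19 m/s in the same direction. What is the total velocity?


Given: object velocity = 12 m/s, platform velocity = 19 m/s (same direction)
Using classical velocity addition: v_total = v_object + v_platform
v_total = 12 + 19
v_total = 31 m/s

31 m/s


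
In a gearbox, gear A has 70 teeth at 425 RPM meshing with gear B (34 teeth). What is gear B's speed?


Given: N1 = 70 teeth, w1 = 425 RPM, N2 = 34 teeth
Using N1*w1 = N2*w2
w2 = N1*w1 / N2
w2 = 70*425 / 34
w2 = 29750 / 34
w2 = 875 RPM

875 RPM


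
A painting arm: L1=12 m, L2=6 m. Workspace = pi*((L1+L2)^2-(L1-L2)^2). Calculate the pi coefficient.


Given: L1 = 12, L2 = 6
(L1+L2)^2 = (18)^2 = 324
(L1-L2)^2 = (6)^2 = 36
Difference = 324 - 36 = 288
This equals 4*L1*L2 = 4*12*6 = 288
Workspace area = 288*pi

288


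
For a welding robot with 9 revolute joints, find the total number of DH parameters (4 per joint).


Given: 9 joints, 4 DH parameters per joint (d, theta, a, alpha)
Total DH parameters = number_of_joints * 4
Total = 9 * 4
Total = 36

36


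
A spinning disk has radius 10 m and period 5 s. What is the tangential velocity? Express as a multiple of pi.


Given: radius r = 10 m, period T = 5 s
Using v = 2*pi*r / T
v = 2*pi*10 / 5
v = 20*pi / 5
v = 4*pi m/s

4*pi m/s


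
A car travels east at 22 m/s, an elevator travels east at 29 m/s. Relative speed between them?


Given: v_A = 22 m/s east, v_B = 29 m/s east
Both move in the same direction; relative speed = |v_A - v_B|
|22 - 29| = |-7|
= 7 m/s

7 m/s


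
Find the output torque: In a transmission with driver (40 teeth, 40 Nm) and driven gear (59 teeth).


Given: N1 = 40, N2 = 59, T1 = 40 Nm
Using T2/T1 = N2/N1
T2 = T1 * N2 / N1
T2 = 40 * 59 / 40
T2 = 2360 / 40
T2 = 59 Nm

59 Nm


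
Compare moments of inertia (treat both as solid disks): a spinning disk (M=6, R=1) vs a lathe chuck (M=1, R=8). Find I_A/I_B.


Given: M1=6 kg, R1=1 m, M2=1 kg, R2=8 m
For a disk: I = (1/2)*M*R^2, so I_A/I_B = (M1*R1^2)/(M2*R2^2)
M1*R1^2 = 6*1 = 6
M2*R2^2 = 1*64 = 64
I_A/I_B = 6/64 = 3/32

3/32


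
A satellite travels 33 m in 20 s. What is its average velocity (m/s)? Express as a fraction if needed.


Given: distance d = 33 m, time t = 20 s
Using v = d / t
v = 33 / 20
v = 33/20 m/s

33/20 m/s


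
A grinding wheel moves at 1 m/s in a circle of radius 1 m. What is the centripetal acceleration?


Given: v = 1 m/s, r = 1 m
Using a_c = v^2 / r
a_c = 1^2 / 1
a_c = 1 / 1
a_c = 1 m/s^2

1 m/s^2


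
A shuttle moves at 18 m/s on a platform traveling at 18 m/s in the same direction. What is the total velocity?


Given: object velocity = 18 m/s, platform velocity = 18 m/s (same direction)
Using classical velocity addition: v_total = v_object + v_platform
v_total = 18 + 18
v_total = 36 m/s

36 m/s


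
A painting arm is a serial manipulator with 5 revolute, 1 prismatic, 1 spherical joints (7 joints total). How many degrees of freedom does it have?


Given: serial robot with 5 revolute, 1 prismatic, 1 spherical joints
DOF contribution per joint type: revolute=1, prismatic=1, spherical=3, fixed=0
DOF = 5*1 + 1*1 + 1*3
DOF = 9

9


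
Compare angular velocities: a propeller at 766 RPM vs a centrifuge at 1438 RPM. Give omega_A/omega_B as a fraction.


Given: RPM_A = 766, RPM_B = 1438
omega = 2*pi*RPM/60, so omega_A/omega_B = RPM_A / RPM_B
omega_A/omega_B = 766 / 1438
omega_A/omega_B = 383/719

383/719


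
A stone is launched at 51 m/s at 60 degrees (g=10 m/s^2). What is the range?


Given: v0 = 51 m/s, theta = 60 deg, g = 10 m/s^2
sin(2*60) = sin(120) = sqrt(3)/2
Using R = v0^2 * sin(2*theta) / g
R = 51^2 * (sqrt(3)/2) / 10
R = 2601 * sqrt(3) / 20
R = 2601/20*sqrt(3) m

2601/20*sqrt(3) m


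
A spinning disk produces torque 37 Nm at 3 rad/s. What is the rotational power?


Given: tau = 37 Nm, omega = 3 rad/s
Using P = tau * omega
P = 37 * 3
P = 111 W

111 W


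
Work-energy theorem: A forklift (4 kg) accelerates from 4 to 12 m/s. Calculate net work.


Given: m = 4 kg, v0 = 4 m/s, v = 12 m/s
Using W = (1/2)*m*(v^2 - v0^2)
v^2 = 12^2 = 144
v0^2 = 4^2 = 16
v^2 - v0^2 = 144 - 16 = 128
W = (1/2)*4*128 = 256 J

256 J


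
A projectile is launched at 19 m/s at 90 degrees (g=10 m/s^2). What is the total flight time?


Given: v0 = 19 m/s, theta = 90 deg, g = 10 m/s^2
sin(90) = 1
Using T = 2*v0*sin(theta) / g
T = 2*19*1 / 10
T = 38 / 10
T = 19/5 s

19/5 s


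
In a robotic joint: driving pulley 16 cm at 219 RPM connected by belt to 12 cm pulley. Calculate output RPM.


Given: D1 = 16 cm, w1 = 219 RPM, D2 = 12 cm
Using D1*w1 = D2*w2
w2 = D1*w1 / D2
w2 = 16*219 / 12
w2 = 3504 / 12
w2 = 292 RPM

292 RPM


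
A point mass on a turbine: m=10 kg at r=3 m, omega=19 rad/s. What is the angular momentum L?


Given: m = 10 kg, r = 3 m, omega = 19 rad/s
For a point mass: I = m*r^2
I = 10*3^2 = 10*9 = 90
L = I*omega = 90*19
L = 1710 kg*m^2/s

1710 kg*m^2/s


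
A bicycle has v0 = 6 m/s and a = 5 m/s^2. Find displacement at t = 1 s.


Given: v0 = 6 m/s, a = 5 m/s^2, t = 1 s
Using s = v0*t + (1/2)*a*t^2
s = 6*1 + (1/2)*5*1^2
s = 6 + (1/2)*5
s = 6 + 5/2
s = 17/2

17/2 m


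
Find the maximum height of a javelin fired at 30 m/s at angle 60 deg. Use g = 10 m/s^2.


Given: v0 = 30 m/s, theta = 60 deg, g = 10 m/s^2
sin^2(60) = 3/4
Using H = v0^2 * sin^2(theta) / (2*g)
H = 30^2 * 3/4 / (2*10)
H = 900 * 3/4 / 20
H = 675 / 20
H = 135/4 m

135/4 m


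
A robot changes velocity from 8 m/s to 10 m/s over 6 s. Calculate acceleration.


Given: initial velocity v0 = 8 m/s, final velocity v = 10 m/s, time t = 6 s
Using a = (v - v0) / t
a = (10 - 8) / 6
a = 2 / 6
a = 1/3 m/s^2

1/3 m/s^2


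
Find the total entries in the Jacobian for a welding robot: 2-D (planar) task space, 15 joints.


Given: task space dimension = 2, joints = 15
Jacobian is a 2 x 15 matrix
Total entries = rows * columns
Total = 2 * 15
Total = 30

30


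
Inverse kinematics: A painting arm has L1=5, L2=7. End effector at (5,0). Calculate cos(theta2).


Given: L1 = 5, L2 = 7, target (x, y) = (5, 0)
Using cos(theta2) = (x^2 + y^2 - L1^2 - L2^2) / (2*L1*L2)
x^2 + y^2 = 5^2 + 0 = 25
L1^2 + L2^2 = 25 + 49 = 74
Numerator = 25 - 74 = -49
Denominator = 2*5*7 = 70
cos(theta2) = -49/70 = -7/10

-7/10


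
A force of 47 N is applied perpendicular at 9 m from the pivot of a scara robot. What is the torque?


Given: F = 47 N, r = 9 m, angle = 90 deg (perpendicular)
Using tau = F * r * sin(90)
sin(90) = 1
tau = 47 * 9 * 1
tau = 423 Nm

423 Nm


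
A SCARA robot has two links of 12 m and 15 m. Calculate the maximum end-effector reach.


Given: L1 = 12 m, L2 = 15 m
For a 2-link planar arm, max reach = L1 + L2 (fully extended)
Max reach = 12 + 15
Max reach = 27 m

27 m


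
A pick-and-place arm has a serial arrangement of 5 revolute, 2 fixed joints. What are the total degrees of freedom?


Given: serial robot with 5 revolute, 2 fixed joints
DOF contribution per joint type: revolute=1, prismatic=1, spherical=3, fixed=0
DOF = 5*1 + 2*0
DOF = 5

5


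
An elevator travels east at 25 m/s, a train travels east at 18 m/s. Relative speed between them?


Given: v_A = 25 m/s east, v_B = 18 m/s east
Both move in the same direction; relative speed = |v_A - v_B|
|25 - 18| = |7|
= 7 m/s

7 m/s


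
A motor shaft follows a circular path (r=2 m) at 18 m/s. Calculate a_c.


Given: v = 18 m/s, r = 2 m
Using a_c = v^2 / r
a_c = 18^2 / 2
a_c = 324 / 2
a_c = 162 m/s^2

162 m/s^2


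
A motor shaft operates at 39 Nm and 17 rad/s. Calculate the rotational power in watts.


Given: tau = 39 Nm, omega = 17 rad/s
Using P = tau * omega
P = 39 * 17
P = 663 W

663 W


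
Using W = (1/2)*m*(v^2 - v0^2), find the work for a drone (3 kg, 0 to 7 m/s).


Given: m = 3 kg, v0 = 0 m/s, v = 7 m/s
Using W = (1/2)*m*(v^2 - v0^2)
v^2 = 7^2 = 49
v0^2 = 0^2 = 0
v^2 - v0^2 = 49 - 0 = 49
W = (1/2)*3*49 = 147/2 J

147/2 J


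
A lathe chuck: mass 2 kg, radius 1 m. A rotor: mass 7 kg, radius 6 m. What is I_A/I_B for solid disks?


Given: M1=2 kg, R1=1 m, M2=7 kg, R2=6 m
For a disk: I = (1/2)*M*R^2, so I_A/I_B = (M1*R1^2)/(M2*R2^2)
M1*R1^2 = 2*1 = 2
M2*R2^2 = 7*36 = 252
I_A/I_B = 2/252 = 1/126

1/126


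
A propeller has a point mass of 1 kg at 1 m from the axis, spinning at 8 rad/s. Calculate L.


Given: m = 1 kg, r = 1 m, omega = 8 rad/s
For a point mass: I = m*r^2
I = 1*1^2 = 1*1 = 1
L = I*omega = 1*8
L = 8 kg*m^2/s

8 kg*m^2/s


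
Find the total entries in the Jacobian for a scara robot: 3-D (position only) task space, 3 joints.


Given: task space dimension = 3, joints = 3
Jacobian is a 3 x 3 matrix
Total entries = rows * columns
Total = 3 * 3
Total = 9

9


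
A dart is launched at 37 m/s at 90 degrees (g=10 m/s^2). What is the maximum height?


Given: v0 = 37 m/s, theta = 90 deg, g = 10 m/s^2
sin^2(90) = 1
Using H = v0^2 * sin^2(theta) / (2*g)
H = 37^2 * 1 / (2*10)
H = 1369 * 1 / 20
H = 1369 / 20
H = 1369/20 m

1369/20 m


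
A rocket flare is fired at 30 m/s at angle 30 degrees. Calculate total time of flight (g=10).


Given: v0 = 30 m/s, theta = 30 deg, g = 10 m/s^2
sin(30) = 1/2
Using T = 2*v0*sin(theta) / g
T = 2*30*1/2 / 10
T = 30 / 10
T = 3 s

3 s


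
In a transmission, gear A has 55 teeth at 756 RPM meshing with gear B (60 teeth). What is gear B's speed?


Given: N1 = 55 teeth, w1 = 756 RPM, N2 = 60 teeth
Using N1*w1 = N2*w2
w2 = N1*w1 / N2
w2 = 55*756 / 60
w2 = 41580 / 60
w2 = 693 RPM

693 RPM


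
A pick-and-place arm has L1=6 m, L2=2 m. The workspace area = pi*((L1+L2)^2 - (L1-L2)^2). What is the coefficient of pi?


Given: L1 = 6, L2 = 2
(L1+L2)^2 = (8)^2 = 64
(L1-L2)^2 = (4)^2 = 16
Difference = 64 - 16 = 48
This equals 4*L1*L2 = 4*6*2 = 48
Workspace area = 48*pi

48


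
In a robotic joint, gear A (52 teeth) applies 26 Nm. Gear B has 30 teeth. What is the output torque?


Given: N1 = 52, N2 = 30, T1 = 26 Nm
Using T2/T1 = N2/N1
T2 = T1 * N2 / N1
T2 = 26 * 30 / 52
T2 = 780 / 52
T2 = 15 Nm

15 Nm


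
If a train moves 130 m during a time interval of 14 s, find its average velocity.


Given: distance d = 130 m, time t = 14 s
Using v = d / t
v = 130 / 14
v = 65/7 m/s

65/7 m/s


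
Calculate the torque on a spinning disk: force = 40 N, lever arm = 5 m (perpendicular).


Given: F = 40 N, r = 5 m, angle = 90 deg (perpendicular)
Using tau = F * r * sin(90)
sin(90) = 1
tau = 40 * 5 * 1
tau = 200 Nm

200 Nm


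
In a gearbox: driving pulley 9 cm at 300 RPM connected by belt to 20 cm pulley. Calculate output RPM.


Given: D1 = 9 cm, w1 = 300 RPM, D2 = 20 cm
Using D1*w1 = D2*w2
w2 = D1*w1 / D2
w2 = 9*300 / 20
w2 = 2700 / 20
w2 = 135 RPM

135 RPM


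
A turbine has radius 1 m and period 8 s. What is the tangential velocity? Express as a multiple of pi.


Given: radius r = 1 m, period T = 8 s
Using v = 2*pi*r / T
v = 2*pi*1 / 8
v = 2*pi / 8
v = 1/4*pi m/s

1/4*pi m/s


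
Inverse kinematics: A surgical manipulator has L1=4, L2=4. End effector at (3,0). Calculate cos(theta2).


Given: L1 = 4, L2 = 4, target (x, y) = (3, 0)
Using cos(theta2) = (x^2 + y^2 - L1^2 - L2^2) / (2*L1*L2)
x^2 + y^2 = 3^2 + 0 = 9
L1^2 + L2^2 = 16 + 16 = 32
Numerator = 9 - 32 = -23
Denominator = 2*4*4 = 32
cos(theta2) = -23/32 = -23/32

-23/32


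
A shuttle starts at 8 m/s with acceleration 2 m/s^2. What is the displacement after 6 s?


Given: v0 = 8 m/s, a = 2 m/s^2, t = 6 s
Using s = v0*t + (1/2)*a*t^2
s = 8*6 + (1/2)*2*6^2
s = 48 + (1/2)*72
s = 48 + 36
s = 84

84 m


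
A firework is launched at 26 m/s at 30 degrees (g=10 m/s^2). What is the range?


Given: v0 = 26 m/s, theta = 30 deg, g = 10 m/s^2
sin(2*30) = sin(60) = sqrt(3)/2
Using R = v0^2 * sin(2*theta) / g
R = 26^2 * (sqrt(3)/2) / 10
R = 676 * sqrt(3) / 20
R = 169/5*sqrt(3) m

169/5*sqrt(3) m


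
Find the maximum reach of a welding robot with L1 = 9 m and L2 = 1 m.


Given: L1 = 9 m, L2 = 1 m
For a 2-link planar arm, max reach = L1 + L2 (fully extended)
Max reach = 9 + 1
Max reach = 10 m

10 m


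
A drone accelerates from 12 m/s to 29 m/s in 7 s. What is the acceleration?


Given: initial velocity v0 = 12 m/s, final velocity v = 29 m/s, time t = 7 s
Using a = (v - v0) / t
a = (29 - 12) / 7
a = 17 / 7
a = 17/7 m/s^2

17/7 m/s^2


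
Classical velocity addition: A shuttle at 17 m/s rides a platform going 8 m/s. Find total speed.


Given: object velocity = 17 m/s, platform velocity = 8 m/s (same direction)
Using classical velocity addition: v_total = v_object + v_platform
v_total = 17 + 8
v_total = 25 m/s

25 m/s


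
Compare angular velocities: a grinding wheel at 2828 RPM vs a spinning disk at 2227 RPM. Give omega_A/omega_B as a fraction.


Given: RPM_A = 2828, RPM_B = 2227
omega = 2*pi*RPM/60, so omega_A/omega_B = RPM_A / RPM_B
omega_A/omega_B = 2828 / 2227
omega_A/omega_B = 2828/2227

2828/2227


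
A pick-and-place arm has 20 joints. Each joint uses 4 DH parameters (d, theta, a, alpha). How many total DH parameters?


Given: 20 joints, 4 DH parameters per joint (d, theta, a, alpha)
Total DH parameters = number_of_joints * 4
Total = 20 * 4
Total = 80

80


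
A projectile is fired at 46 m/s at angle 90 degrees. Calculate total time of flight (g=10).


Given: v0 = 46 m/s, theta = 90 deg, g = 10 m/s^2
sin(90) = 1
Using T = 2*v0*sin(theta) / g
T = 2*46*1 / 10
T = 92 / 10
T = 46/5 s

46/5 s


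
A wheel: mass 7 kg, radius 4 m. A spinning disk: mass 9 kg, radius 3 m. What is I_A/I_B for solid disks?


Given: M1=7 kg, R1=4 m, M2=9 kg, R2=3 m
For a disk: I = (1/2)*M*R^2, so I_A/I_B = (M1*R1^2)/(M2*R2^2)
M1*R1^2 = 7*16 = 112
M2*R2^2 = 9*9 = 81
I_A/I_B = 112/81 = 112/81

112/81


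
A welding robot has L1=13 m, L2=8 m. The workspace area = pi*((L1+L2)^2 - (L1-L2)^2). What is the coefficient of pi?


Given: L1 = 13, L2 = 8
(L1+L2)^2 = (21)^2 = 441
(L1-L2)^2 = (5)^2 = 25
Difference = 441 - 25 = 416
This equals 4*L1*L2 = 4*13*8 = 416
Workspace area = 416*pi

416


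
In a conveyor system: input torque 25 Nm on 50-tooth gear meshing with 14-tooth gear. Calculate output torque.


Given: N1 = 50, N2 = 14, T1 = 25 Nm
Using T2/T1 = N2/N1
T2 = T1 * N2 / N1
T2 = 25 * 14 / 50
T2 = 350 / 50
T2 = 7 Nm

7 Nm


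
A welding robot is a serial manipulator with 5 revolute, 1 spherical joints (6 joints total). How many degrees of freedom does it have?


Given: serial robot with 5 revolute, 1 spherical joints
DOF contribution per joint type: revolute=1, prismatic=1, spherical=3, fixed=0
DOF = 5*1 + 1*3
DOF = 8

8


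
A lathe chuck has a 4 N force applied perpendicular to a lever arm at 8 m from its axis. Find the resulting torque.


Given: F = 4 N, r = 8 m, angle = 90 deg (perpendicular)
Using tau = F * r * sin(90)
sin(90) = 1
tau = 4 * 8 * 1
tau = 32 Nm

32 Nm


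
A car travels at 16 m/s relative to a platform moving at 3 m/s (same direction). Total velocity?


Given: object velocity = 16 m/s, platform velocity = 3 m/s (same direction)
Using classical velocity addition: v_total = v_object + v_platform
v_total = 16 + 3
v_total = 19 m/s

19 m/s


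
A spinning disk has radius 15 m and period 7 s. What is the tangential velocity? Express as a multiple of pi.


Given: radius r = 15 m, period T = 7 s
Using v = 2*pi*r / T
v = 2*pi*15 / 7
v = 30*pi / 7
v = 30/7*pi m/s

30/7*pi m/s


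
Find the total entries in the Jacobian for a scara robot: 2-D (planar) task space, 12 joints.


Given: task space dimension = 2, joints = 12
Jacobian is a 2 x 12 matrix
Total entries = rows * columns
Total = 2 * 12
Total = 24

24


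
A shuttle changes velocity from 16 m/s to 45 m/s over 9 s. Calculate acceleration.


Given: initial velocity v0 = 16 m/s, final velocity v = 45 m/s, time t = 9 s
Using a = (v - v0) / t
a = (45 - 16) / 9
a = 29 / 9
a = 29/9 m/s^2

29/9 m/s^2


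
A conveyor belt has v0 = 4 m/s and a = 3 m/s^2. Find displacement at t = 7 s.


Given: v0 = 4 m/s, a = 3 m/s^2, t = 7 s
Using s = v0*t + (1/2)*a*t^2
s = 4*7 + (1/2)*3*7^2
s = 28 + (1/2)*147
s = 28 + 147/2
s = 203/2

203/2 m


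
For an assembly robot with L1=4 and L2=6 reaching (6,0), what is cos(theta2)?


Given: L1 = 4, L2 = 6, target (x, y) = (6, 0)
Using cos(theta2) = (x^2 + y^2 - L1^2 - L2^2) / (2*L1*L2)
x^2 + y^2 = 6^2 + 0 = 36
L1^2 + L2^2 = 16 + 36 = 52
Numerator = 36 - 52 = -16
Denominator = 2*4*6 = 48
cos(theta2) = -16/48 = -1/3

-1/3


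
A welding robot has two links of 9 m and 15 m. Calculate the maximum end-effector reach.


Given: L1 = 9 m, L2 = 15 m
For a 2-link planar arm, max reach = L1 + L2 (fully extended)
Max reach = 9 + 15
Max reach = 24 m

24 m


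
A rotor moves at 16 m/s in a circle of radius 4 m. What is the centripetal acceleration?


Given: v = 16 m/s, r = 4 m
Using a_c = v^2 / r
a_c = 16^2 / 4
a_c = 256 / 4
a_c = 64 m/s^2

64 m/s^2


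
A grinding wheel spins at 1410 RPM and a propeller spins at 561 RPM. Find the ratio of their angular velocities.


Given: RPM_A = 1410, RPM_B = 561
omega = 2*pi*RPM/60, so omega_A/omega_B = RPM_A / RPM_B
omega_A/omega_B = 1410 / 561
omega_A/omega_B = 470/187

470/187


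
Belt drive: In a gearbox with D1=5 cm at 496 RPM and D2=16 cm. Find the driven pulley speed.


Given: D1 = 5 cm, w1 = 496 RPM, D2 = 16 cm
Using D1*w1 = D2*w2
w2 = D1*w1 / D2
w2 = 5*496 / 16
w2 = 2480 / 16
w2 = 155 RPM

155 RPM


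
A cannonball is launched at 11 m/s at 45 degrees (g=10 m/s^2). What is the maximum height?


Given: v0 = 11 m/s, theta = 45 deg, g = 10 m/s^2
sin^2(45) = 1/2
Using H = v0^2 * sin^2(theta) / (2*g)
H = 11^2 * 1/2 / (2*10)
H = 121 * 1/2 / 20
H = 121/2 / 20
H = 121/40 m

121/40 m


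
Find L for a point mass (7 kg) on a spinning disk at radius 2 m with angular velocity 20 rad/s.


Given: m = 7 kg, r = 2 m, omega = 20 rad/s
For a point mass: I = m*r^2
I = 7*2^2 = 7*4 = 28
L = I*omega = 28*20
L = 560 kg*m^2/s

560 kg*m^2/s


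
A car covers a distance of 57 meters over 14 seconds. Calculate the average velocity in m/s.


Given: distance d = 57 m, time t = 14 s
Using v = d / t
v = 57 / 14
v = 57/14 m/s

57/14 m/s


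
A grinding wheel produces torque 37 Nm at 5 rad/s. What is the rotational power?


Given: tau = 37 Nm, omega = 5 rad/s
Using P = tau * omega
P = 37 * 5
P = 185 W

185 W


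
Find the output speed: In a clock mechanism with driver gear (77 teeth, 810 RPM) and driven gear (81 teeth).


Given: N1 = 77 teeth, w1 = 810 RPM, N2 = 81 teeth
Using N1*w1 = N2*w2
w2 = N1*w1 / N2
w2 = 77*810 / 81
w2 = 62370 / 81
w2 = 770 RPM

770 RPM


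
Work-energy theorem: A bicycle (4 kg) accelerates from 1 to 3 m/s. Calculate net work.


Given: m = 4 kg, v0 = 1 m/s, v = 3 m/s
Using W = (1/2)*m*(v^2 - v0^2)
v^2 = 3^2 = 9
v0^2 = 1^2 = 1
v^2 - v0^2 = 9 - 1 = 8
W = (1/2)*4*8 = 16 J

16 J


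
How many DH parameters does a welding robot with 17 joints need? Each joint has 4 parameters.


Given: 17 joints, 4 DH parameters per joint (d, theta, a, alpha)
Total DH parameters = number_of_joints * 4
Total = 17 * 4
Total = 68

68


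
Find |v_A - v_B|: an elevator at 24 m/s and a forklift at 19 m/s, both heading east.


Given: v_A = 24 m/s east, v_B = 19 m/s east
Both move in the same direction; relative speed = |v_A - v_B|
|24 - 19| = |5|
= 5 m/s

5 m/s


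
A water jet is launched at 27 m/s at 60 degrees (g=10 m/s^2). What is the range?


Given: v0 = 27 m/s, theta = 60 deg, g = 10 m/s^2
sin(2*60) = sin(120) = sqrt(3)/2
Using R = v0^2 * sin(2*theta) / g
R = 27^2 * (sqrt(3)/2) / 10
R = 729 * sqrt(3) / 20
R = 729/20*sqrt(3) m

729/20*sqrt(3) m


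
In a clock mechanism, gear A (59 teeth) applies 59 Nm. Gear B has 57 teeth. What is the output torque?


Given: N1 = 59, N2 = 57, T1 = 59 Nm
Using T2/T1 = N2/N1
T2 = T1 * N2 / N1
T2 = 59 * 57 / 59
T2 = 3363 / 59
T2 = 57 Nm

57 Nm


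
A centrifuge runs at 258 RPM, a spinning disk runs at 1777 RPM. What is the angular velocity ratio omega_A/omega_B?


Given: RPM_A = 258, RPM_B = 1777
omega = 2*pi*RPM/60, so omega_A/omega_B = RPM_A / RPM_B
omega_A/omega_B = 258 / 1777
omega_A/omega_B = 258/1777

258/1777


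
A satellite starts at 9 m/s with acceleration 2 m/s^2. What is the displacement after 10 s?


Given: v0 = 9 m/s, a = 2 m/s^2, t = 10 s
Using s = v0*t + (1/2)*a*t^2
s = 9*10 + (1/2)*2*10^2
s = 90 + (1/2)*200
s = 90 + 100
s = 190

190 m


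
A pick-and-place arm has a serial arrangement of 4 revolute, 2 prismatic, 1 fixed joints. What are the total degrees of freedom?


Given: serial robot with 4 revolute, 2 prismatic, 1 fixed joints
DOF contribution per joint type: revolute=1, prismatic=1, spherical=3, fixed=0
DOF = 4*1 + 2*1 + 1*0
DOF = 6

6


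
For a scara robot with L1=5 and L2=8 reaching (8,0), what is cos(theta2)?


Given: L1 = 5, L2 = 8, target (x, y) = (8, 0)
Using cos(theta2) = (x^2 + y^2 - L1^2 - L2^2) / (2*L1*L2)
x^2 + y^2 = 8^2 + 0 = 64
L1^2 + L2^2 = 25 + 64 = 89
Numerator = 64 - 89 = -25
Denominator = 2*5*8 = 80
cos(theta2) = -25/80 = -5/16

-5/16


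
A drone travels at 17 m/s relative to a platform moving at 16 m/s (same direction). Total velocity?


Given: object velocity = 17 m/s, platform velocity = 16 m/s (same direction)
Using classical velocity addition: v_total = v_object + v_platform
v_total = 17 + 16
v_total = 33 m/s

33 m/s


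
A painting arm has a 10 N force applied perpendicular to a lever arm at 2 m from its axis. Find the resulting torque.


Given: F = 10 N, r = 2 m, angle = 90 deg (perpendicular)
Using tau = F * r * sin(90)
sin(90) = 1
tau = 10 * 2 * 1
tau = 20 Nm

20 Nm


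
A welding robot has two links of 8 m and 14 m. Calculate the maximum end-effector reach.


Given: L1 = 8 m, L2 = 14 m
For a 2-link planar arm, max reach = L1 + L2 (fully extended)
Max reach = 8 + 14
Max reach = 22 m

22 m


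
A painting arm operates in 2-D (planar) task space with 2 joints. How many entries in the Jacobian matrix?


Given: task space dimension = 2, joints = 2
Jacobian is a 2 x 2 matrix
Total entries = rows * columns
Total = 2 * 2
Total = 4

4


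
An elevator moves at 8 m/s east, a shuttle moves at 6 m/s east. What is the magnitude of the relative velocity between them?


Given: v_A = 8 m/s east, v_B = 6 m/s east
Both move in the same direction; relative speed = |v_A - v_B|
|8 - 6| = |2|
= 2 m/s

2 m/s


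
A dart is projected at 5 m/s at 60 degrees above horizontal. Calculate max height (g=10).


Given: v0 = 5 m/s, theta = 60 deg, g = 10 m/s^2
sin^2(60) = 3/4
Using H = v0^2 * sin^2(theta) / (2*g)
H = 5^2 * 3/4 / (2*10)
H = 25 * 3/4 / 20
H = 75/4 / 20
H = 15/16 m

15/16 m


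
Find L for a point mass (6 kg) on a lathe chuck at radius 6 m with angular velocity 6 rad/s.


Given: m = 6 kg, r = 6 m, omega = 6 rad/s
For a point mass: I = m*r^2
I = 6*6^2 = 6*36 = 216
L = I*omega = 216*6
L = 1296 kg*m^2/s

1296 kg*m^2/s


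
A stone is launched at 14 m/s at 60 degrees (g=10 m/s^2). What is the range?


Given: v0 = 14 m/s, theta = 60 deg, g = 10 m/s^2
sin(2*60) = sin(120) = sqrt(3)/2
Using R = v0^2 * sin(2*theta) / g
R = 14^2 * (sqrt(3)/2) / 10
R = 196 * sqrt(3) / 20
R = 49/5*sqrt(3) m

49/5*sqrt(3) m


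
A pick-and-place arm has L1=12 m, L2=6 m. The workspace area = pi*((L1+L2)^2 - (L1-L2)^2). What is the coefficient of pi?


Given: L1 = 12, L2 = 6
(L1+L2)^2 = (18)^2 = 324
(L1-L2)^2 = (6)^2 = 36
Difference = 324 - 36 = 288
This equals 4*L1*L2 = 4*12*6 = 288
Workspace area = 288*pi

288


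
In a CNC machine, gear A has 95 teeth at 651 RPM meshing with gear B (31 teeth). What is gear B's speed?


Given: N1 = 95 teeth, w1 = 651 RPM, N2 = 31 teeth
Using N1*w1 = N2*w2
w2 = N1*w1 / N2
w2 = 95*651 / 31
w2 = 61845 / 31
w2 = 1995 RPM

1995 RPM


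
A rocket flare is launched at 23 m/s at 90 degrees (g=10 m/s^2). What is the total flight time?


Given: v0 = 23 m/s, theta = 90 deg, g = 10 m/s^2
sin(90) = 1
Using T = 2*v0*sin(theta) / g
T = 2*23*1 / 10
T = 46 / 10
T = 23/5 s

23/5 s


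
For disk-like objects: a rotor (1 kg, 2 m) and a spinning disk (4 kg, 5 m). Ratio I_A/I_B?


Given: M1=1 kg, R1=2 m, M2=4 kg, R2=5 m
For a disk: I = (1/2)*M*R^2, so I_A/I_B = (M1*R1^2)/(M2*R2^2)
M1*R1^2 = 1*4 = 4
M2*R2^2 = 4*25 = 100
I_A/I_B = 4/100 = 1/25

1/25


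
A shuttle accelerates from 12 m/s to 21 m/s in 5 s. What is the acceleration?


Given: initial velocity v0 = 12 m/s, final velocity v = 21 m/s, time t = 5 s
Using a = (v - v0) / t
a = (21 - 12) / 5
a = 9 / 5
a = 9/5 m/s^2

9/5 m/s^2
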